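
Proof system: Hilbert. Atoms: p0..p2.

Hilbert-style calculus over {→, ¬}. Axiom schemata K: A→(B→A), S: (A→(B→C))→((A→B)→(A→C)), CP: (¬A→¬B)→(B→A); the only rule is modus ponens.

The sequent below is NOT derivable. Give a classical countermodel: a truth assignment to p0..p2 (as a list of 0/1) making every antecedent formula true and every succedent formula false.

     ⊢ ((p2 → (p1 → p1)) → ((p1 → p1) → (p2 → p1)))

Enumerate valuations to refute Γ ⊢ Δ:
  v=000: Γ:[] Δ:[((p2 → (p1 → p1)) → ((p1 → p1) → (p2 → p1)))=T] refutes=False
  v=001: Γ:[] Δ:[((p2 → (p1 → p1)) → ((p1 → p1) → (p2 → p1)))=F] refutes=True  ← countermodel

Result: [0, 0, 1]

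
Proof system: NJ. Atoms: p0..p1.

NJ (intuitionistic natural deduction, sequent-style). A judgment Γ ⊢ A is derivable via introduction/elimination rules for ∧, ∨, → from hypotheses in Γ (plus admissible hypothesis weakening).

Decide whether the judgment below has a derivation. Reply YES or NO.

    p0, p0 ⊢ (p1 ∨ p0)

Derivation (root first):
[Wk] p0, p0 ⊢ (p1 ∨ p0)
  [∨I₂] p0 ⊢ (p1 ∨ p0)
    [Ax] p0 ⊢ p0

Result: YES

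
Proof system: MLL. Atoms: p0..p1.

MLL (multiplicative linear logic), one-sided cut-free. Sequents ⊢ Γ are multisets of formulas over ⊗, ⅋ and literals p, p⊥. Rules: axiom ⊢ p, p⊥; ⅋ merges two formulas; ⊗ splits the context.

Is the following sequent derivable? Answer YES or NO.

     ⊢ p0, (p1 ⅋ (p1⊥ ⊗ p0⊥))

Proof tree:
[⅋]  ⊢ p0, (p1 ⅋ (p1⊥ ⊗ p0⊥))
  [⊗]  ⊢ p1, p0, (p1⊥ ⊗ p0⊥)
    [Ax]  ⊢ p1, p1⊥
    [Ax]  ⊢ p0, p0⊥

Result: YES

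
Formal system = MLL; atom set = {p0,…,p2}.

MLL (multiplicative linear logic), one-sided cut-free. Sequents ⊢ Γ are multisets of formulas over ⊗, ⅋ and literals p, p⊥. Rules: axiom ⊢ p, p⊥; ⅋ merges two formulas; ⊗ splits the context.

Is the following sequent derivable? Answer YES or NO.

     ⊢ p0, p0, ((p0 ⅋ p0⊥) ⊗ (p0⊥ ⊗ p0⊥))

Derivation trace:
[⊗]  ⊢ p0, p0, ((p0 ⅋ p0⊥) ⊗ (p0⊥ ⊗ p0⊥))
  [⅋]  ⊢ (p0 ⅋ p0⊥)
    [Ax]  ⊢ p0, p0⊥
  [⊗]  ⊢ p0, p0, (p0⊥ ⊗ p0⊥)
    [Ax]  ⊢ p0, p0⊥
    [Ax]  ⊢ p0, p0⊥

Result: YES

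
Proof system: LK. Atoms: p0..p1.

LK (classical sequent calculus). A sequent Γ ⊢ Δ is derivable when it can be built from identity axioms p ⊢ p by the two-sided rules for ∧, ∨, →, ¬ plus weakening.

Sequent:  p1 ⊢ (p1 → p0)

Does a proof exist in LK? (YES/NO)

Search for a countermodel by truth-table:
  v=00: Γ:[p1=F] Δ:[(p1 → p0)=T] refutes=False
  v=01: Γ:[p1=T] Δ:[(p1 → p0)=F] refutes=True  ← countermodel

Result: NO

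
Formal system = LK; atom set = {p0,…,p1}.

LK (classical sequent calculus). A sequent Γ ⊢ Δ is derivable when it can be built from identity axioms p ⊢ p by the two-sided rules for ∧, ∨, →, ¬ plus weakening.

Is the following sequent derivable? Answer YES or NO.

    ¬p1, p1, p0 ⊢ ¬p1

Derivation (root first):
[¬R] ¬p1, p1, p0 ⊢ ¬p1
  [WL] p1, ¬p1, p1, p0 ⊢ 
    [WL] p1, ¬p1, p1 ⊢ 
      [¬L] p1, ¬p1 ⊢ 
        [Ax] p1 ⊢ p1

Result: YES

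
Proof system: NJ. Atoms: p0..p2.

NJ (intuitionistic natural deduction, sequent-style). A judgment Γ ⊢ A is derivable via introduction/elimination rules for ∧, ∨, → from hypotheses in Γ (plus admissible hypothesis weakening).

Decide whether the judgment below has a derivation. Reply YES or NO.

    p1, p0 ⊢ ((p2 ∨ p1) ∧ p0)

Derivation trace:
[∧I] p1, p0 ⊢ ((p2 ∨ p1) ∧ p0)
  [∨I₂] p1 ⊢ (p2 ∨ p1)
    [Ax] p1 ⊢ p1
  [Ax] p0 ⊢ p0

Result: YES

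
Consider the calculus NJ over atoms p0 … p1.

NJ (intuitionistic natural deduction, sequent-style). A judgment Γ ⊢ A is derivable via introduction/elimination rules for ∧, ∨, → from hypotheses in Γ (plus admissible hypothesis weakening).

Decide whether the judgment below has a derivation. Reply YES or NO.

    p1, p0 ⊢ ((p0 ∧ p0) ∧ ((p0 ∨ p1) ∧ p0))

Derivation trace:
[∧I] p1, p0 ⊢ ((p0 ∧ p0) ∧ ((p0 ∨ p1) ∧ p0))
  [∧I] p0 ⊢ (p0 ∧ p0)
    [Ax] p0 ⊢ p0
    [Ax] p0 ⊢ p0
  [∧I] p1, p0 ⊢ ((p0 ∨ p1) ∧ p0)
    [∨I₁] p0, p1 ⊢ (p0 ∨ p1)
      [Wk] p0, p1 ⊢ p0
        [Ax] p0 ⊢ p0
    [Ax] p0 ⊢ p0

Result: YES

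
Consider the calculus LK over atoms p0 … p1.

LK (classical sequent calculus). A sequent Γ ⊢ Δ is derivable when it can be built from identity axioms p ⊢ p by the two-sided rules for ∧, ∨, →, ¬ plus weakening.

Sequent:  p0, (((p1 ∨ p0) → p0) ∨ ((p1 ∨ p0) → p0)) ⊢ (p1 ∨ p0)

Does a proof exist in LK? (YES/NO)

Derivation trace:
[∨L] p0, (((p1 ∨ p0) → p0) ∨ ((p1 ∨ p0) → p0)) ⊢ (p1 ∨ p0)
  [→L] p0, ((p1 ∨ p0) → p0) ⊢ (p1 ∨ p0)
    [∨R] p0 ⊢ (p1 ∨ p0)
      [WR] p0 ⊢ p0, p1
        [Ax] p0 ⊢ p0
    [∨R] p0 ⊢ (p1 ∨ p0)
      [WR] p0 ⊢ p0, p1
        [Ax] p0 ⊢ p0
  [→L] p0, ((p1 ∨ p0) → p0) ⊢ (p1 ∨ p0)
    [∨R] p0 ⊢ (p1 ∨ p0)
      [WR] p0 ⊢ p0, p1
        [Ax] p0 ⊢ p0
    [∨R] p0 ⊢ (p1 ∨ p0)
      [WR] p0 ⊢ p0, p1
        [Ax] p0 ⊢ p0

Result: YES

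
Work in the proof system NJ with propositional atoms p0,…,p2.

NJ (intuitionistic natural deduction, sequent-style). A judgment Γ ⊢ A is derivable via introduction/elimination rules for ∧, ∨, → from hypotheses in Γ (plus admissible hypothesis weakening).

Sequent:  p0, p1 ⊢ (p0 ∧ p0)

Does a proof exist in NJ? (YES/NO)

Proof tree:
[Wk] p0, p1 ⊢ (p0 ∧ p0)
  [∧I] p0 ⊢ (p0 ∧ p0)
    [Wk] p0, p0 ⊢ p0
      [Ax] p0 ⊢ p0
    [Wk] p0, p0 ⊢ p0
      [Ax] p0 ⊢ p0

Result: YES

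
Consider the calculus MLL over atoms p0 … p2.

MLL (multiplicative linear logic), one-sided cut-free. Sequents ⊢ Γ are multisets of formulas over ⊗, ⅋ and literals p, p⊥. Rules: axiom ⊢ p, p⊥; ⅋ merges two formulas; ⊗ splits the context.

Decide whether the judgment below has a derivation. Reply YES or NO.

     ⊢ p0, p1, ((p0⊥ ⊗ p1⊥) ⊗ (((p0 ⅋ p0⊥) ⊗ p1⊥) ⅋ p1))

Derivation trace:
[⊗]  ⊢ p0, p1, ((p0⊥ ⊗ p1⊥) ⊗ (((p0 ⅋ p0⊥) ⊗ p1⊥) ⅋ p1))
  [⊗]  ⊢ p0, p1, (p0⊥ ⊗ p1⊥)
    [Ax]  ⊢ p0, p0⊥
    [Ax]  ⊢ p1, p1⊥
  [⅋]  ⊢ (((p0 ⅋ p0⊥) ⊗ p1⊥) ⅋ p1)
    [⊗]  ⊢ p1, ((p0 ⅋ p0⊥) ⊗ p1⊥)
      [⅋]  ⊢ (p0 ⅋ p0⊥)
        [Ax]  ⊢ p0, p0⊥
      [Ax]  ⊢ p1, p1⊥

Result: YES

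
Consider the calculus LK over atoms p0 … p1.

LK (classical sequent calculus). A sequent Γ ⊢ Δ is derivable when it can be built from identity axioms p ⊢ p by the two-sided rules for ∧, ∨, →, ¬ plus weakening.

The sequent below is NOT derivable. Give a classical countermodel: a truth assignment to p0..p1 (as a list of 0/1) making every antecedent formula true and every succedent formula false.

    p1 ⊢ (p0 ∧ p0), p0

Truth-table refutation:
  v=00: Γ:[p1=F] Δ:[(p0 ∧ p0)=F, p0=F] refutes=False
  v=01: Γ:[p1=T] Δ:[(p0 ∧ p0)=F, p0=F] refutes=True  ← countermodel

Result: [0, 1]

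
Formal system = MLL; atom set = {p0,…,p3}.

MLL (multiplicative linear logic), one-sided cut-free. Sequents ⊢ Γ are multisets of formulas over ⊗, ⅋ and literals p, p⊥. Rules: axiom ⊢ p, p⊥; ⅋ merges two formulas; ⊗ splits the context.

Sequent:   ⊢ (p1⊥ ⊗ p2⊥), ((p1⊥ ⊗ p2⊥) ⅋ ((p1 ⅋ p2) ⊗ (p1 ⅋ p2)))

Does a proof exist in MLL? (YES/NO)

Derivation trace:
[⅋]  ⊢ (p1⊥ ⊗ p2⊥), ((p1⊥ ⊗ p2⊥) ⅋ ((p1 ⅋ p2) ⊗ (p1 ⅋ p2)))
  [⊗]  ⊢ (p1⊥ ⊗ p2⊥), (p1⊥ ⊗ p2⊥), ((p1 ⅋ p2) ⊗ (p1 ⅋ p2))
    [⅋]  ⊢ (p1⊥ ⊗ p2⊥), (p1 ⅋ p2)
      [⊗]  ⊢ p1, p2, (p1⊥ ⊗ p2⊥)
        [Ax]  ⊢ p1, p1⊥
        [Ax]  ⊢ p2, p2⊥
    [⅋]  ⊢ (p1⊥ ⊗ p2⊥), (p1 ⅋ p2)
      [⊗]  ⊢ p1, p2, (p1⊥ ⊗ p2⊥)
        [Ax]  ⊢ p1, p1⊥
        [Ax]  ⊢ p2, p2⊥

Result: YES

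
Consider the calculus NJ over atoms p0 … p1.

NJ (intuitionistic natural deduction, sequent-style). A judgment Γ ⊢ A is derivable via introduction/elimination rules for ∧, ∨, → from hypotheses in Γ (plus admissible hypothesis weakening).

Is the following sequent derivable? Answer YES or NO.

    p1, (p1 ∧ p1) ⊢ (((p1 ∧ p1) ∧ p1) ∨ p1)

Derivation (root first):
[∨I₁] p1, (p1 ∧ p1) ⊢ (((p1 ∧ p1) ∧ p1) ∨ p1)
  [∧I] p1, (p1 ∧ p1) ⊢ ((p1 ∧ p1) ∧ p1)
    [∧I] p1, (p1 ∧ p1) ⊢ (p1 ∧ p1)
      [Ax] p1 ⊢ p1
      [Wk] p1, (p1 ∧ p1) ⊢ p1
        [Ax] p1 ⊢ p1
    [Ax] p1 ⊢ p1

Result: YES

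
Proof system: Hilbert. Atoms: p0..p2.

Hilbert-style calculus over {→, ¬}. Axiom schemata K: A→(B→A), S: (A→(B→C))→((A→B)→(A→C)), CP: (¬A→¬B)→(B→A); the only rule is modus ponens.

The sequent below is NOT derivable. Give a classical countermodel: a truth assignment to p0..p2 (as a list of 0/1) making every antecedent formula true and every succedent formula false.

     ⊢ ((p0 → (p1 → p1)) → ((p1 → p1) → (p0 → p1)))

Search for a countermodel by truth-table:
  v=000: Γ:[] Δ:[((p0 → (p1 → p1)) → ((p1 → p1) → (p0 → p1)))=T] refutes=False
  v=001: Γ:[] Δ:[((p0 → (p1 → p1)) → ((p1 → p1) → (p0 → p1)))=T] refutes=False
  v=010: Γ:[] Δ:[((p0 → (p1 → p1)) → ((p1 → p1) → (p0 → p1)))=T] refutes=False
  v=011: Γ:[] Δ:[((p0 → (p1 → p1)) → ((p1 → p1) → (p0 → p1)))=T] refutes=False
  v=100: Γ:[] Δ:[((p0 → (p1 → p1)) → ((p1 → p1) → (p0 → p1)))=F] refutes=True  ← countermodel

Result: [1, 0, 0]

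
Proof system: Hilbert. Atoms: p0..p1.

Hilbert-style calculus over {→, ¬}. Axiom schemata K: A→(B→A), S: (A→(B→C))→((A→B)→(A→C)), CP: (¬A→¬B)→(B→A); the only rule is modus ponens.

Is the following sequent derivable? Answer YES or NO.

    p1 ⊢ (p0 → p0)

Derivation (root first):
[MP] p1 ⊢ (p0 → p0)
  [MP]  ⊢ ((p0 → p1) → (p0 → p0))
    [S]  ⊢ ((p0 → (p1 → p0)) → ((p0 → p1) → (p0 → p0)))
    [K]  ⊢ (p0 → (p1 → p0))
  [MP] p1 ⊢ (p0 → p1)
    [K]  ⊢ (p1 → (p0 → p1))
    [Hyp] p1 ⊢ p1

Result: YES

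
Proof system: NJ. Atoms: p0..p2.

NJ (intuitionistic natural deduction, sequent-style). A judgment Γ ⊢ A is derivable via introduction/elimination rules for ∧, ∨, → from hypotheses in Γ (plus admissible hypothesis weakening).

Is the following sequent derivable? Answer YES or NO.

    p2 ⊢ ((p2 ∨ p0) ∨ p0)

Proof tree:
[∨I₁] p2 ⊢ ((p2 ∨ p0) ∨ p0)
  [∨I₁] p2 ⊢ (p2 ∨ p0)
    [Ax] p2 ⊢ p2

Result: YES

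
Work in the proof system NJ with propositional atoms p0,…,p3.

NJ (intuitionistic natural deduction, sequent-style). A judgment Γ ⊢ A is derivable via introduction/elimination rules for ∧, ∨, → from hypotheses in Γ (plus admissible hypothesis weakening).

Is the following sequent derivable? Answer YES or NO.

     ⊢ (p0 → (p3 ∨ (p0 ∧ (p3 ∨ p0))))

Proof tree:
[→I]  ⊢ (p0 → (p3 ∨ (p0 ∧ (p3 ∨ p0))))
  [∨I₂] p0 ⊢ (p3 ∨ (p0 ∧ (p3 ∨ p0)))
    [∧I] p0 ⊢ (p0 ∧ (p3 ∨ p0))
      [Ax] p0 ⊢ p0
      [∨I₂] p0 ⊢ (p3 ∨ p0)
        [Ax] p0 ⊢ p0

Result: YES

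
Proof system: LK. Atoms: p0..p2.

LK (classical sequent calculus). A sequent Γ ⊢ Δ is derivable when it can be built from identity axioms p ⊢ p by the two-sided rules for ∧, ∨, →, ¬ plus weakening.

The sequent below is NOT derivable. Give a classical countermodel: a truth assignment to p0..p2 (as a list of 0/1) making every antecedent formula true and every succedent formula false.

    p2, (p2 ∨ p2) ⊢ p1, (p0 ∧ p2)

Search for a countermodel by truth-table:
  v=000: Γ:[p2=F, (p2 ∨ p2)=F] Δ:[p1=F, (p0 ∧ p2)=F] refutes=False
  v=001: Γ:[p2=T, (p2 ∨ p2)=T] Δ:[p1=F, (p0 ∧ p2)=F] refutes=True  ← countermodel

Result: [0, 0, 1]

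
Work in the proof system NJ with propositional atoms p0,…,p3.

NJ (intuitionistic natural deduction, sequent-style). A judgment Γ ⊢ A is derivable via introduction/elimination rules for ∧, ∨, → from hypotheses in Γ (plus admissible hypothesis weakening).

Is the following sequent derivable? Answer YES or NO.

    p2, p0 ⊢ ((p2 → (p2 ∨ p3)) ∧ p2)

Derivation trace:
[∧I] p2, p0 ⊢ ((p2 → (p2 ∨ p3)) ∧ p2)
  [→I] p0 ⊢ (p2 → (p2 ∨ p3))
    [∨I₁] p2, p0 ⊢ (p2 ∨ p3)
      [Wk] p2, p0 ⊢ p2
        [Ax] p2 ⊢ p2
  [Ax] p2 ⊢ p2

Result: YES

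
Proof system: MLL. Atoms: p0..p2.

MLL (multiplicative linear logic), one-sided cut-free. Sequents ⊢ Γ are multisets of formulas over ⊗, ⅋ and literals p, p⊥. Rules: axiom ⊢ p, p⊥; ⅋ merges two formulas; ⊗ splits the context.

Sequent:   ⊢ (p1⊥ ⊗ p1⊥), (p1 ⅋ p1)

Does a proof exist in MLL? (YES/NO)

Derivation (root first):
[⅋]  ⊢ (p1⊥ ⊗ p1⊥), (p1 ⅋ p1)
  [⊗]  ⊢ p1, p1, (p1⊥ ⊗ p1⊥)
    [Ax]  ⊢ p1, p1⊥
    [Ax]  ⊢ p1, p1⊥

Result: YES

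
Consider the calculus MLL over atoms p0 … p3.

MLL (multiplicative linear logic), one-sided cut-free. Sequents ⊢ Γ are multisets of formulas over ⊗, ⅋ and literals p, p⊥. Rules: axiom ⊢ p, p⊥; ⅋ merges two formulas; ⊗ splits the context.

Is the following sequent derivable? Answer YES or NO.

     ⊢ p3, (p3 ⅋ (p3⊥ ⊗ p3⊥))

Derivation (root first):
[⅋]  ⊢ p3, (p3 ⅋ (p3⊥ ⊗ p3⊥))
  [⊗]  ⊢ p3, p3, (p3⊥ ⊗ p3⊥)
    [Ax]  ⊢ p3, p3⊥
    [Ax]  ⊢ p3, p3⊥

Result: YES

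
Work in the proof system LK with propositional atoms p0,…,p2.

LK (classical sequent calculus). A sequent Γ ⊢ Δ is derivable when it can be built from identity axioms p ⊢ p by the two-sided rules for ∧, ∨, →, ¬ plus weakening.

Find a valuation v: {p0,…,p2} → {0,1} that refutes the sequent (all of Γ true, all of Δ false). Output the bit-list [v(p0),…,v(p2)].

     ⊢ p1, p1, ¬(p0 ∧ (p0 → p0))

Truth-table refutation:
  v=000: Γ:[] Δ:[p1=F, p1=F, ¬(p0 ∧ (p0 → p0))=T] refutes=False
  v=001: Γ:[] Δ:[p1=F, p1=F, ¬(p0 ∧ (p0 → p0))=T] refutes=False
  v=010: Γ:[] Δ:[p1=T, p1=T, ¬(p0 ∧ (p0 → p0))=T] refutes=False
  v=011: Γ:[] Δ:[p1=T, p1=T, ¬(p0 ∧ (p0 → p0))=T] refutes=False
  v=100: Γ:[] Δ:[p1=F, p1=F, ¬(p0 ∧ (p0 → p0))=F] refutes=True  ← countermodel

Result: [1, 0, 0]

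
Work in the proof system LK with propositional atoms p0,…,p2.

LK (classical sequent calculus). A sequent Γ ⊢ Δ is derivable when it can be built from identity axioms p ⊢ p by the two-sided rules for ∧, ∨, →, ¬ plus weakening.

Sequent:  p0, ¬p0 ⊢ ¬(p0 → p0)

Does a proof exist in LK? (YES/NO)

Derivation trace:
[¬R] p0, ¬p0 ⊢ ¬(p0 → p0)
  [¬L] p0, (p0 → p0), ¬p0 ⊢ 
    [→L] p0, (p0 → p0) ⊢ p0
      [Ax] p0 ⊢ p0
      [Ax] p0 ⊢ p0

Result: YES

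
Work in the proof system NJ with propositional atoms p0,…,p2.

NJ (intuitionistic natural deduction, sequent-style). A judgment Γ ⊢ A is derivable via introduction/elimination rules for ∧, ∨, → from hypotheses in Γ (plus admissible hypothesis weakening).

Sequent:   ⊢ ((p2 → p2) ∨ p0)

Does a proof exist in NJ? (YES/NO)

Derivation (root first):
[∨I₁]  ⊢ ((p2 → p2) ∨ p0)
  [→I]  ⊢ (p2 → p2)
    [Ax] p2 ⊢ p2

Result: YES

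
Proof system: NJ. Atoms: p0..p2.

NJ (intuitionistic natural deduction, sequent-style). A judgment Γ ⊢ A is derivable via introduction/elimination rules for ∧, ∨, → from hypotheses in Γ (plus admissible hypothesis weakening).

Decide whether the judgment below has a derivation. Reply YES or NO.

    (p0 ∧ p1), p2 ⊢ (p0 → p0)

Proof tree:
[Wk] (p0 ∧ p1), p2 ⊢ (p0 → p0)
  [Wk] (p0 ∧ p1) ⊢ (p0 → p0)
    [→I]  ⊢ (p0 → p0)
      [Ax] p0 ⊢ p0

Result: YES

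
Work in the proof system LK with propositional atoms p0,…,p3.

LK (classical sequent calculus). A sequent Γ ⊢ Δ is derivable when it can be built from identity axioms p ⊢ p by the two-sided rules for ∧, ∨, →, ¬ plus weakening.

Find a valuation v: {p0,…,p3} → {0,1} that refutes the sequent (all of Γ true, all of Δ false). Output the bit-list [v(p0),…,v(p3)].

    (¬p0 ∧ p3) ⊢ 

Enumerate valuations to refute Γ ⊢ Δ:
  v=0000: Γ:[(¬p0 ∧ p3)=F] Δ:[] refutes=False
  v=0001: Γ:[(¬p0 ∧ p3)=T] Δ:[] refutes=True  ← countermodel

Result: [0, 0, 0, 1]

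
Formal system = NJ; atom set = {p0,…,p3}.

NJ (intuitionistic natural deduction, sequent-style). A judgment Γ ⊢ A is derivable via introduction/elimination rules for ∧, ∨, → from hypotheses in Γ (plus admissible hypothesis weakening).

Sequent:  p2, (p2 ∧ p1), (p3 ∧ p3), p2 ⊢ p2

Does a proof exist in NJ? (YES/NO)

Derivation trace:
[Wk] p2, (p2 ∧ p1), (p3 ∧ p3), p2 ⊢ p2
  [Wk] p2, (p2 ∧ p1), (p3 ∧ p3) ⊢ p2
    [Wk] p2, (p2 ∧ p1) ⊢ p2
      [Ax] p2 ⊢ p2

Result: YES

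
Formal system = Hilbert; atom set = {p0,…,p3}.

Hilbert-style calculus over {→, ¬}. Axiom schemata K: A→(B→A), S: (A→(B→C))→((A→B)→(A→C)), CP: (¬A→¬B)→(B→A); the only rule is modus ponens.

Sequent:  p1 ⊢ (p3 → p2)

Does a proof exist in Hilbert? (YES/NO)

Search for a countermodel by truth-table:
  v=0000: Γ:[p1=F] Δ:[(p3 → p2)=T] refutes=False
  v=0001: Γ:[p1=F] Δ:[(p3 → p2)=F] refutes=False
  v=0010: Γ:[p1=F] Δ:[(p3 → p2)=T] refutes=False
  v=0011: Γ:[p1=F] Δ:[(p3 → p2)=T] refutes=False
  v=0100: Γ:[p1=T] Δ:[(p3 → p2)=T] refutes=False
  v=0101: Γ:[p1=T] Δ:[(p3 → p2)=F] refutes=True  ← countermodel

Result: NO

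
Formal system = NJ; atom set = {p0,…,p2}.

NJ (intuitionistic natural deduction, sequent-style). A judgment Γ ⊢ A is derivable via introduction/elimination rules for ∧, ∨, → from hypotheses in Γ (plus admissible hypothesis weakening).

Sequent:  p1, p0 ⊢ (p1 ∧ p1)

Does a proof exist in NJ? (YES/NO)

Derivation trace:
[∧I] p1, p0 ⊢ (p1 ∧ p1)
  [Ax] p1 ⊢ p1
  [Wk] p1, p0 ⊢ p1
    [Ax] p1 ⊢ p1

Result: YES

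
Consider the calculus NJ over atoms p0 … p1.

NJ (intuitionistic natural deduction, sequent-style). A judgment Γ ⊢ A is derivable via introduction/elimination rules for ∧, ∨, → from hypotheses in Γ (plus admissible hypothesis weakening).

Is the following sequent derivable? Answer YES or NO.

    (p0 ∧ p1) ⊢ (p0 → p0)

Proof tree:
[→I] (p0 ∧ p1) ⊢ (p0 → p0)
  [Wk] p0, (p0 ∧ p1) ⊢ p0
    [Ax] p0 ⊢ p0

Result: YES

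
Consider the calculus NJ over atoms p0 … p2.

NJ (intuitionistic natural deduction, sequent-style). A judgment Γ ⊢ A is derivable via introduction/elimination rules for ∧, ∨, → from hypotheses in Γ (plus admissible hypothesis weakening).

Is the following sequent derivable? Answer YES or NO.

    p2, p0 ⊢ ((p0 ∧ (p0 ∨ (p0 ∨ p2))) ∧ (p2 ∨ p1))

Derivation (root first):
[∧I] p2, p0 ⊢ ((p0 ∧ (p0 ∨ (p0 ∨ p2))) ∧ (p2 ∨ p1))
  [∧I] p2, p0 ⊢ (p0 ∧ (p0 ∨ (p0 ∨ p2)))
    [Ax] p0 ⊢ p0
    [∨I₂] p2 ⊢ (p0 ∨ (p0 ∨ p2))
      [∨I₂] p2 ⊢ (p0 ∨ p2)
        [Ax] p2 ⊢ p2
  [∨I₁] p2 ⊢ (p2 ∨ p1)
    [Ax] p2 ⊢ p2

Result: YES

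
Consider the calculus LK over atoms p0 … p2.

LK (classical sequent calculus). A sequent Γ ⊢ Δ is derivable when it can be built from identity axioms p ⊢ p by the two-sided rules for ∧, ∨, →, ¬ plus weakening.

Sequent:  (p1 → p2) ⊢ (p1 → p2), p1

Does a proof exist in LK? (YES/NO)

Derivation (root first):
[WR] (p1 → p2) ⊢ (p1 → p2), p1
  [→R] (p1 → p2) ⊢ (p1 → p2)
    [→L] p1, (p1 → p2) ⊢ p2
      [Ax] p1 ⊢ p1
      [Ax] p2 ⊢ p2

Result: YES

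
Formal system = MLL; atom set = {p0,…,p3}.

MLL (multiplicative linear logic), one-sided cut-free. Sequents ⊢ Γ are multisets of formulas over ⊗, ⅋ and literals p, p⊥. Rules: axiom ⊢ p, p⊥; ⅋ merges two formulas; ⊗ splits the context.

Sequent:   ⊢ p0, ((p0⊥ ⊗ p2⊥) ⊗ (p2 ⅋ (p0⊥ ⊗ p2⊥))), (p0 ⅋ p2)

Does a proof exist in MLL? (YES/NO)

Derivation trace:
[⅋]  ⊢ p0, ((p0⊥ ⊗ p2⊥) ⊗ (p2 ⅋ (p0⊥ ⊗ p2⊥))), (p0 ⅋ p2)
  [⊗]  ⊢ p0, p2, p0, ((p0⊥ ⊗ p2⊥) ⊗ (p2 ⅋ (p0⊥ ⊗ p2⊥)))
    [⊗]  ⊢ p0, p2, (p0⊥ ⊗ p2⊥)
      [Ax]  ⊢ p0, p0⊥
      [Ax]  ⊢ p2, p2⊥
    [⅋]  ⊢ p0, (p2 ⅋ (p0⊥ ⊗ p2⊥))
      [⊗]  ⊢ p0, p2, (p0⊥ ⊗ p2⊥)
        [Ax]  ⊢ p0, p0⊥
        [Ax]  ⊢ p2, p2⊥

Result: YES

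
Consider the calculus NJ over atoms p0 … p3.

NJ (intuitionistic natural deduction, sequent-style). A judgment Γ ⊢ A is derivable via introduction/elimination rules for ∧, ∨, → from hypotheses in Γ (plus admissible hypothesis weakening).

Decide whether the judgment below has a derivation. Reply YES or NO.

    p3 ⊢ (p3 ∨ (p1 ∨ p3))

Derivation trace:
[∨I₂] p3 ⊢ (p3 ∨ (p1 ∨ p3))
  [∨I₂] p3 ⊢ (p1 ∨ p3)
    [Ax] p3 ⊢ p3

Result: YES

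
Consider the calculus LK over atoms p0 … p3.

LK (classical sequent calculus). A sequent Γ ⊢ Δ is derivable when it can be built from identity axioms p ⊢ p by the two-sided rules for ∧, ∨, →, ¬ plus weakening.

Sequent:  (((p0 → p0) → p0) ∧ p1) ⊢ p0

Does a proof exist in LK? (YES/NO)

Proof tree:
[∧L] (((p0 → p0) → p0) ∧ p1) ⊢ p0
  [WL] ((p0 → p0) → p0), p1 ⊢ p0
    [→L] ((p0 → p0) → p0) ⊢ p0
      [→R]  ⊢ (p0 → p0)
        [Ax] p0 ⊢ p0
      [Ax] p0 ⊢ p0

Result: YES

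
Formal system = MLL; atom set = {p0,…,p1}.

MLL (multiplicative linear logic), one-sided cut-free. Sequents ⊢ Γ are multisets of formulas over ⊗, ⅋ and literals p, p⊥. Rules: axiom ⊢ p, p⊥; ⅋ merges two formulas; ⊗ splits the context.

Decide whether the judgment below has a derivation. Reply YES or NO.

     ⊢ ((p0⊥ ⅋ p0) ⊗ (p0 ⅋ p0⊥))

Derivation (root first):
[⊗]  ⊢ ((p0⊥ ⅋ p0) ⊗ (p0 ⅋ p0⊥))
  [⅋]  ⊢ (p0⊥ ⅋ p0)
    [Ax]  ⊢ p0, p0⊥
  [⅋]  ⊢ (p0 ⅋ p0⊥)
    [Ax]  ⊢ p0, p0⊥

Result: YES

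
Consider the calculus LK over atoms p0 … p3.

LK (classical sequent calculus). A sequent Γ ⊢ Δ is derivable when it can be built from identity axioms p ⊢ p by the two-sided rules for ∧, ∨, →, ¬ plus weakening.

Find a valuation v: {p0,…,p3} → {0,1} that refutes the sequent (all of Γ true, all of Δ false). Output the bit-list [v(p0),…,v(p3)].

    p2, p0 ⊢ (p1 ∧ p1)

Search for a countermodel by truth-table:
  v=0000: Γ:[p2=F, p0=F] Δ:[(p1 ∧ p1)=F] refutes=False
  v=0001: Γ:[p2=F, p0=F] Δ:[(p1 ∧ p1)=F] refutes=False
  v=0010: Γ:[p2=T, p0=F] Δ:[(p1 ∧ p1)=F] refutes=False
  v=0011: Γ:[p2=T, p0=F] Δ:[(p1 ∧ p1)=F] refutes=False
  v=0100: Γ:[p2=F, p0=F] Δ:[(p1 ∧ p1)=T] refutes=False
  v=0101: Γ:[p2=F, p0=F] Δ:[(p1 ∧ p1)=T] refutes=False
  v=0110: Γ:[p2=T, p0=F] Δ:[(p1 ∧ p1)=T] refutes=False
  v=0111: Γ:[p2=T, p0=F] Δ:[(p1 ∧ p1)=T] refutes=False
  v=1000: Γ:[p2=F, p0=T] Δ:[(p1 ∧ p1)=F] refutes=False
  v=1001: Γ:[p2=F, p0=T] Δ:[(p1 ∧ p1)=F] refutes=False
  v=1010: Γ:[p2=T, p0=T] Δ:[(p1 ∧ p1)=F] refutes=True  ← countermodel

Result: [1, 0, 1, 0]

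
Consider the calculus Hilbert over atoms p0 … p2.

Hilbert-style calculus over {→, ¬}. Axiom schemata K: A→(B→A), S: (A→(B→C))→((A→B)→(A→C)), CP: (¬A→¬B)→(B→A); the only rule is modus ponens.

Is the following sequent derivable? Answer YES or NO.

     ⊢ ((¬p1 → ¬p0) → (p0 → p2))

Enumerate valuations to refute Γ ⊢ Δ:
  v=000: Γ:[] Δ:[((¬p1 → ¬p0) → (p0 → p2))=T] refutes=False
  v=001: Γ:[] Δ:[((¬p1 → ¬p0) → (p0 → p2))=T] refutes=False
  v=010: Γ:[] Δ:[((¬p1 → ¬p0) → (p0 → p2))=T] refutes=False
  v=011: Γ:[] Δ:[((¬p1 → ¬p0) → (p0 → p2))=T] refutes=False
  v=100: Γ:[] Δ:[((¬p1 → ¬p0) → (p0 → p2))=T] refutes=False
  v=101: Γ:[] Δ:[((¬p1 → ¬p0) → (p0 → p2))=T] refutes=False
  v=110: Γ:[] Δ:[((¬p1 → ¬p0) → (p0 → p2))=F] refutes=True  ← countermodel

Result: NO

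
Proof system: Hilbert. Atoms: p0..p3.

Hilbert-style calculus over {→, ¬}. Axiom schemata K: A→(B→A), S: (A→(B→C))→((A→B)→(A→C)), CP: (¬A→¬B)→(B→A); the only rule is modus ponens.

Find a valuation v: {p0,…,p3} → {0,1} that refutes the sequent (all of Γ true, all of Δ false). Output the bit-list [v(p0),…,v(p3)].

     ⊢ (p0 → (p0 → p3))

Enumerate valuations to refute Γ ⊢ Δ:
  v=0000: Γ:[] Δ:[(p0 → (p0 → p3))=T] refutes=False
  v=0001: Γ:[] Δ:[(p0 → (p0 → p3))=T] refutes=False
  v=0010: Γ:[] Δ:[(p0 → (p0 → p3))=T] refutes=False
  v=0011: Γ:[] Δ:[(p0 → (p0 → p3))=T] refutes=False
  v=0100: Γ:[] Δ:[(p0 → (p0 → p3))=T] refutes=False
  v=0101: Γ:[] Δ:[(p0 → (p0 → p3))=T] refutes=False
  v=0110: Γ:[] Δ:[(p0 → (p0 → p3))=T] refutes=False
  v=0111: Γ:[] Δ:[(p0 → (p0 → p3))=T] refutes=False
  v=1000: Γ:[] Δ:[(p0 → (p0 → p3))=F] refutes=True  ← countermodel

Result: [1, 0, 0, 0]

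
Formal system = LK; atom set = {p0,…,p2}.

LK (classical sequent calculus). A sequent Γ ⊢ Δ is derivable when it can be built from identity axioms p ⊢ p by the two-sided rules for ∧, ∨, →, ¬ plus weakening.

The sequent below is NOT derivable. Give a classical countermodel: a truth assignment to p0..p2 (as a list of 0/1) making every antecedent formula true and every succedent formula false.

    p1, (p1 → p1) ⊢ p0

Enumerate valuations to refute Γ ⊢ Δ:
  v=000: Γ:[p1=F, (p1 → p1)=T] Δ:[p0=F] refutes=False
  v=001: Γ:[p1=F, (p1 → p1)=T] Δ:[p0=F] refutes=False
  v=010: Γ:[p1=T, (p1 → p1)=T] Δ:[p0=F] refutes=True  ← countermodel

Result: [0, 1, 0]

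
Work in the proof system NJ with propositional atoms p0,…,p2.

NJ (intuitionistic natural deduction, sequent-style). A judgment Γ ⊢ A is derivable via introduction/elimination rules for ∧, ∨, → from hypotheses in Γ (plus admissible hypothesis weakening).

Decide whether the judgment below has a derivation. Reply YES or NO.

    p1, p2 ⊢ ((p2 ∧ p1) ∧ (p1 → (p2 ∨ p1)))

Derivation trace:
[∧I] p1, p2 ⊢ ((p2 ∧ p1) ∧ (p1 → (p2 ∨ p1)))
  [∧I] p1, p2 ⊢ (p2 ∧ p1)
    [Ax] p2 ⊢ p2
    [Ax] p1 ⊢ p1
  [→I]  ⊢ (p1 → (p2 ∨ p1))
    [∨I₂] p1 ⊢ (p2 ∨ p1)
      [Ax] p1 ⊢ p1

Result: YES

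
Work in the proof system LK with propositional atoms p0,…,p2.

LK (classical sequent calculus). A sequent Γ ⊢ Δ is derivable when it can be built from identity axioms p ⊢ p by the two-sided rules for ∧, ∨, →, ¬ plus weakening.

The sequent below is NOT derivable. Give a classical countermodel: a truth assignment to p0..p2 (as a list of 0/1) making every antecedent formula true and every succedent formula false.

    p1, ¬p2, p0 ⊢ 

Search for a countermodel by truth-table:
  v=000: Γ:[p1=F, ¬p2=T, p0=F] Δ:[] refutes=False
  v=001: Γ:[p1=F, ¬p2=F, p0=F] Δ:[] refutes=False
  v=010: Γ:[p1=T, ¬p2=T, p0=F] Δ:[] refutes=False
  v=011: Γ:[p1=T, ¬p2=F, p0=F] Δ:[] refutes=False
  v=100: Γ:[p1=F, ¬p2=T, p0=T] Δ:[] refutes=False
  v=101: Γ:[p1=F, ¬p2=F, p0=T] Δ:[] refutes=False
  v=110: Γ:[p1=T, ¬p2=T, p0=T] Δ:[] refutes=True  ← countermodel

Result: [1, 1, 0]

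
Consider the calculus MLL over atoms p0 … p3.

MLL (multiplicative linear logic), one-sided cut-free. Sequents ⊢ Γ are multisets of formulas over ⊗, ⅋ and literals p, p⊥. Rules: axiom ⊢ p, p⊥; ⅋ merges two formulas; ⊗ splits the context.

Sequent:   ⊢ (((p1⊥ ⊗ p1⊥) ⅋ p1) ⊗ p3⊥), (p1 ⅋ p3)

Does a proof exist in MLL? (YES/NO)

Derivation (root first):
[⅋]  ⊢ (((p1⊥ ⊗ p1⊥) ⅋ p1) ⊗ p3⊥), (p1 ⅋ p3)
  [⊗]  ⊢ p1, p3, (((p1⊥ ⊗ p1⊥) ⅋ p1) ⊗ p3⊥)
    [⅋]  ⊢ p1, ((p1⊥ ⊗ p1⊥) ⅋ p1)
      [⊗]  ⊢ p1, p1, (p1⊥ ⊗ p1⊥)
        [Ax]  ⊢ p1, p1⊥
        [Ax]  ⊢ p1, p1⊥
    [Ax]  ⊢ p3, p3⊥

Result: YES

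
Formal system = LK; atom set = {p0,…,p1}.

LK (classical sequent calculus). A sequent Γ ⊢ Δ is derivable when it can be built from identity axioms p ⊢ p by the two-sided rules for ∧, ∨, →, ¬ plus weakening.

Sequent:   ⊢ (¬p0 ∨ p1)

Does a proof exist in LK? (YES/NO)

Enumerate valuations to refute Γ ⊢ Δ:
  v=00: Γ:[] Δ:[(¬p0 ∨ p1)=T] refutes=False
  v=01: Γ:[] Δ:[(¬p0 ∨ p1)=T] refutes=False
  v=10: Γ:[] Δ:[(¬p0 ∨ p1)=F] refutes=True  ← countermodel

Result: NO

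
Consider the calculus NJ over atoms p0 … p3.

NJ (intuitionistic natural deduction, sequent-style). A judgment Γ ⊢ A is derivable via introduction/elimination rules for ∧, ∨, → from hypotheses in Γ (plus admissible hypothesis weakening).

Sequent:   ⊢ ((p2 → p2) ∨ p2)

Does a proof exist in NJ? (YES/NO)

Derivation (root first):
[∨I₁]  ⊢ ((p2 → p2) ∨ p2)
  [→I]  ⊢ (p2 → p2)
    [Ax] p2 ⊢ p2

Result: YES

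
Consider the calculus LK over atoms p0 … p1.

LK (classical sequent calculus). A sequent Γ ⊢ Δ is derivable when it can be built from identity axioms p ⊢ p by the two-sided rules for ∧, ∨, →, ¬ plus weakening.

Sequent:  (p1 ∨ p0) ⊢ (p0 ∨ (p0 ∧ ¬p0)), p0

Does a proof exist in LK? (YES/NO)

Truth-table refutation:
  v=00: Γ:[(p1 ∨ p0)=F] Δ:[(p0 ∨ (p0 ∧ ¬p0))=F, p0=F] refutes=False
  v=01: Γ:[(p1 ∨ p0)=T] Δ:[(p0 ∨ (p0 ∧ ¬p0))=F, p0=F] refutes=True  ← countermodel

Result: NO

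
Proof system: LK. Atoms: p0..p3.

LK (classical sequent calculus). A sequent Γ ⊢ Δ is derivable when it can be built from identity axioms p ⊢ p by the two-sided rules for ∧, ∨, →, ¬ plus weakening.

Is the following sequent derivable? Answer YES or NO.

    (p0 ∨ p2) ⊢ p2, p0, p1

Proof tree:
[WR] (p0 ∨ p2) ⊢ p2, p0, p1
  [∨L] (p0 ∨ p2) ⊢ p2, p0
    [Ax] p0 ⊢ p0
    [Ax] p2 ⊢ p2

Result: YES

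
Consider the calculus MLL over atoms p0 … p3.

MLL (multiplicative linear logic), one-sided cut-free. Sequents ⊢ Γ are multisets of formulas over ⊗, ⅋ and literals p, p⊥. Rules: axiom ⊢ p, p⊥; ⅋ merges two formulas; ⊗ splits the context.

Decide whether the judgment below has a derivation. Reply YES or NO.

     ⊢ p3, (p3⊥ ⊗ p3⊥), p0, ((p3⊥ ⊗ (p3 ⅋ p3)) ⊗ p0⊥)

Derivation (root first):
[⊗]  ⊢ p3, (p3⊥ ⊗ p3⊥), p0, ((p3⊥ ⊗ (p3 ⅋ p3)) ⊗ p0⊥)
  [⊗]  ⊢ p3, (p3⊥ ⊗ p3⊥), (p3⊥ ⊗ (p3 ⅋ p3))
    [Ax]  ⊢ p3, p3⊥
    [⅋]  ⊢ (p3⊥ ⊗ p3⊥), (p3 ⅋ p3)
      [⊗]  ⊢ p3, p3, (p3⊥ ⊗ p3⊥)
        [Ax]  ⊢ p3, p3⊥
        [Ax]  ⊢ p3, p3⊥
  [Ax]  ⊢ p0, p0⊥

Result: YES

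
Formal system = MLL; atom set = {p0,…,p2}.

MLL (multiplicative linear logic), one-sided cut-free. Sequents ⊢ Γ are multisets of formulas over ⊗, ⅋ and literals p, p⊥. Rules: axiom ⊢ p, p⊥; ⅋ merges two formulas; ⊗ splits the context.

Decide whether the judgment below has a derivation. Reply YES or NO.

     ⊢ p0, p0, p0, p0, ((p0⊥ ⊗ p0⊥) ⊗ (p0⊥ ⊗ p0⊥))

Derivation trace:
[⊗]  ⊢ p0, p0, p0, p0, ((p0⊥ ⊗ p0⊥) ⊗ (p0⊥ ⊗ p0⊥))
  [⊗]  ⊢ p0, p0, (p0⊥ ⊗ p0⊥)
    [Ax]  ⊢ p0, p0⊥
    [Ax]  ⊢ p0, p0⊥
  [⊗]  ⊢ p0, p0, (p0⊥ ⊗ p0⊥)
    [Ax]  ⊢ p0, p0⊥
    [Ax]  ⊢ p0, p0⊥

Result: YES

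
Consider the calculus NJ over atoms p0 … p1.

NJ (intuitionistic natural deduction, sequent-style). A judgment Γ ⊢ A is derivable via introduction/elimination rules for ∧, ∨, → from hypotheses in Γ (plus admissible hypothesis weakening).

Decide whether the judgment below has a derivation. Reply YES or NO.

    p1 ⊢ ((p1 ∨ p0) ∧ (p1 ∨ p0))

Derivation (root first):
[∧I] p1 ⊢ ((p1 ∨ p0) ∧ (p1 ∨ p0))
  [∨I₁] p1 ⊢ (p1 ∨ p0)
    [Ax] p1 ⊢ p1
  [∨I₁] p1 ⊢ (p1 ∨ p0)
    [Ax] p1 ⊢ p1

Result: YES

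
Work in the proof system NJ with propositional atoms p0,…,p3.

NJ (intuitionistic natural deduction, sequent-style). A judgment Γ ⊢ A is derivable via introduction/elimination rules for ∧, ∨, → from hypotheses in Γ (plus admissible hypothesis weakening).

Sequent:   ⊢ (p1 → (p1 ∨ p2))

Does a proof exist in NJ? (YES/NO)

Proof tree:
[→I]  ⊢ (p1 → (p1 ∨ p2))
  [∨I₁] p1 ⊢ (p1 ∨ p2)
    [Ax] p1 ⊢ p1

Result: YES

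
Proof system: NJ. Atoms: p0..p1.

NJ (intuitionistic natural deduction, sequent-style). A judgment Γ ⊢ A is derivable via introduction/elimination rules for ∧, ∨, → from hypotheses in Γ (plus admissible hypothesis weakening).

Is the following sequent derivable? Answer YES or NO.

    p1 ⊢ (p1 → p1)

Derivation trace:
[Wk] p1 ⊢ (p1 → p1)
  [→I]  ⊢ (p1 → p1)
    [Ax] p1 ⊢ p1

Result: YES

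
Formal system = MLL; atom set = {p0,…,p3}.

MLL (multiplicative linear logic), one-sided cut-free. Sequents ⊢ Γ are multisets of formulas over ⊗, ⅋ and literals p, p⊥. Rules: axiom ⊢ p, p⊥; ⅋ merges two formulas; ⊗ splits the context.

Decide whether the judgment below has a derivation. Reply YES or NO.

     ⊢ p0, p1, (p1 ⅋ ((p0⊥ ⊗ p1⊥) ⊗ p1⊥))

Proof tree:
[⅋]  ⊢ p0, p1, (p1 ⅋ ((p0⊥ ⊗ p1⊥) ⊗ p1⊥))
  [⊗]  ⊢ p0, p1, p1, ((p0⊥ ⊗ p1⊥) ⊗ p1⊥)
    [⊗]  ⊢ p0, p1, (p0⊥ ⊗ p1⊥)
      [Ax]  ⊢ p0, p0⊥
      [Ax]  ⊢ p1, p1⊥
    [Ax]  ⊢ p1, p1⊥

Result: YES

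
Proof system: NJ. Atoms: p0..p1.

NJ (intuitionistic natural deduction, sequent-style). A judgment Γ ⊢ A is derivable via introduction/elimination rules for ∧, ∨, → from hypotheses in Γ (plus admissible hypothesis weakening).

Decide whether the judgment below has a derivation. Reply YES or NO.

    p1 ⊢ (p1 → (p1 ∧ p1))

Derivation (root first):
[→I] p1 ⊢ (p1 → (p1 ∧ p1))
  [Wk] p1, p1 ⊢ (p1 ∧ p1)
    [∧I] p1 ⊢ (p1 ∧ p1)
      [Ax] p1 ⊢ p1
      [Ax] p1 ⊢ p1

Result: YES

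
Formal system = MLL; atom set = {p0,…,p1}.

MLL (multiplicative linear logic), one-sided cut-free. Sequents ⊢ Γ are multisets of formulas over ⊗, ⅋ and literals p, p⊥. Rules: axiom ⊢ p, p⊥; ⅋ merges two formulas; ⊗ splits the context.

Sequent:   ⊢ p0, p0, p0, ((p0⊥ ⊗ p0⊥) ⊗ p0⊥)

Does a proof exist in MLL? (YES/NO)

Proof tree:
[⊗]  ⊢ p0, p0, p0, ((p0⊥ ⊗ p0⊥) ⊗ p0⊥)
  [⊗]  ⊢ p0, p0, (p0⊥ ⊗ p0⊥)
    [Ax]  ⊢ p0, p0⊥
    [Ax]  ⊢ p0, p0⊥
  [Ax]  ⊢ p0, p0⊥

Result: YES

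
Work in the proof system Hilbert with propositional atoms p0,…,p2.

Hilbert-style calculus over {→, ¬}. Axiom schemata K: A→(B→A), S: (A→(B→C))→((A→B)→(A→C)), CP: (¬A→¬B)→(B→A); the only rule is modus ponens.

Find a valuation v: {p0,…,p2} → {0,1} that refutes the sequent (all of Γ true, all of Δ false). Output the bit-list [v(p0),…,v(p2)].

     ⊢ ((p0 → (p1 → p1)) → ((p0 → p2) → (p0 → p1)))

Search for a countermodel by truth-table:
  v=000: Γ:[] Δ:[((p0 → (p1 → p1)) → ((p0 → p2) → (p0 → p1)))=T] refutes=False
  v=001: Γ:[] Δ:[((p0 → (p1 → p1)) → ((p0 → p2) → (p0 → p1)))=T] refutes=False
  v=010: Γ:[] Δ:[((p0 → (p1 → p1)) → ((p0 → p2) → (p0 → p1)))=T] refutes=False
  v=011: Γ:[] Δ:[((p0 → (p1 → p1)) → ((p0 → p2) → (p0 → p1)))=T] refutes=False
  v=100: Γ:[] Δ:[((p0 → (p1 → p1)) → ((p0 → p2) → (p0 → p1)))=T] refutes=False
  v=101: Γ:[] Δ:[((p0 → (p1 → p1)) → ((p0 → p2) → (p0 → p1)))=F] refutes=True  ← countermodel

Result: [1, 0, 1]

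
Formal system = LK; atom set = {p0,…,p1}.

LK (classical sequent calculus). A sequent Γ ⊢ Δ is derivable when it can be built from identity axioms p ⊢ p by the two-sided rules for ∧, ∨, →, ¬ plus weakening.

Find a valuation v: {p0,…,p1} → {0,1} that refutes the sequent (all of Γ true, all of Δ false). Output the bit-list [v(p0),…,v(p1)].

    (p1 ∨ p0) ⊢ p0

Enumerate valuations to refute Γ ⊢ Δ:
  v=00: Γ:[(p1 ∨ p0)=F] Δ:[p0=F] refutes=False
  v=01: Γ:[(p1 ∨ p0)=T] Δ:[p0=F] refutes=True  ← countermodel

Result: [0, 1]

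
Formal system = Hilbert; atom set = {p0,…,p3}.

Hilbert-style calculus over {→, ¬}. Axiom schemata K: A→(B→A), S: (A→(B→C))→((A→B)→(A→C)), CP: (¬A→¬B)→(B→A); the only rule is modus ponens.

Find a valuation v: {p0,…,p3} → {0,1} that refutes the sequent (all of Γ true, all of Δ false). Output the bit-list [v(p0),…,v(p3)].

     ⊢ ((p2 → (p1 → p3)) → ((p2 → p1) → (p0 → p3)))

Enumerate valuations to refute Γ ⊢ Δ:
  v=0000: Γ:[] Δ:[((p2 → (p1 → p3)) → ((p2 → p1) → (p0 → p3)))=T] refutes=False
  v=0001: Γ:[] Δ:[((p2 → (p1 → p3)) → ((p2 → p1) → (p0 → p3)))=T] refutes=False
  v=0010: Γ:[] Δ:[((p2 → (p1 → p3)) → ((p2 → p1) → (p0 → p3)))=T] refutes=False
  v=0011: Γ:[] Δ:[((p2 → (p1 → p3)) → ((p2 → p1) → (p0 → p3)))=T] refutes=False
  v=0100: Γ:[] Δ:[((p2 → (p1 → p3)) → ((p2 → p1) → (p0 → p3)))=T] refutes=False
  v=0101: Γ:[] Δ:[((p2 → (p1 → p3)) → ((p2 → p1) → (p0 → p3)))=T] refutes=False
  v=0110: Γ:[] Δ:[((p2 → (p1 → p3)) → ((p2 → p1) → (p0 → p3)))=T] refutes=False
  v=0111: Γ:[] Δ:[((p2 → (p1 → p3)) → ((p2 → p1) → (p0 → p3)))=T] refutes=False
  v=1000: Γ:[] Δ:[((p2 → (p1 → p3)) → ((p2 → p1) → (p0 → p3)))=F] refutes=True  ← countermodel

Result: [1, 0, 0, 0]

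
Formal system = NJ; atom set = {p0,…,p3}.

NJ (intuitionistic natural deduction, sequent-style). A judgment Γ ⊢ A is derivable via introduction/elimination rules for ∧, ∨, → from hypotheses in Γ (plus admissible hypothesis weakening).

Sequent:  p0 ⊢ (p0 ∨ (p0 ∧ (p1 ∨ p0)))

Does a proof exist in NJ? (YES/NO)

Derivation trace:
[∨I₂] p0 ⊢ (p0 ∨ (p0 ∧ (p1 ∨ p0)))
  [∧I] p0 ⊢ (p0 ∧ (p1 ∨ p0))
    [Ax] p0 ⊢ p0
    [∨I₂] p0 ⊢ (p1 ∨ p0)
      [Ax] p0 ⊢ p0

Result: YES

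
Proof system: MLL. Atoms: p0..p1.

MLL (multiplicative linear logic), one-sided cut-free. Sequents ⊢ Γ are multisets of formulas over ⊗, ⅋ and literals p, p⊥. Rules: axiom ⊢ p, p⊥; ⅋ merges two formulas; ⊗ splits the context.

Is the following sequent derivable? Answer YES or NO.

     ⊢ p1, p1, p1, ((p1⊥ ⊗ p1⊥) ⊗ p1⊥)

Derivation (root first):
[⊗]  ⊢ p1, p1, p1, ((p1⊥ ⊗ p1⊥) ⊗ p1⊥)
  [⊗]  ⊢ p1, p1, (p1⊥ ⊗ p1⊥)
    [Ax]  ⊢ p1, p1⊥
    [Ax]  ⊢ p1, p1⊥
  [Ax]  ⊢ p1, p1⊥

Result: YES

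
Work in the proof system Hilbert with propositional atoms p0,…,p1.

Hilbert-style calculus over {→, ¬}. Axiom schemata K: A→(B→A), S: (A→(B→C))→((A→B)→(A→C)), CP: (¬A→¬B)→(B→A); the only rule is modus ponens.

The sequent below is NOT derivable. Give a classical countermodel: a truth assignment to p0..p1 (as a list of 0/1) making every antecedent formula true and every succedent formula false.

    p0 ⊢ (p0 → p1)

Search for a countermodel by truth-table:
  v=00: Γ:[p0=F] Δ:[(p0 → p1)=T] refutes=False
  v=01: Γ:[p0=F] Δ:[(p0 → p1)=T] refutes=False
  v=10: Γ:[p0=T] Δ:[(p0 → p1)=F] refutes=True  ← countermodel

Result: [1, 0]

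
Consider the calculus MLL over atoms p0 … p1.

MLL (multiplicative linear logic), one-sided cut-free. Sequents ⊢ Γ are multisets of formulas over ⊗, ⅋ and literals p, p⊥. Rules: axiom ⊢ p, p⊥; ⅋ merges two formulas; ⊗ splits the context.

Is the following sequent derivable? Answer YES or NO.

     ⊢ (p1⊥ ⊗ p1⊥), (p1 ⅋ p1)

Derivation (root first):
[⅋]  ⊢ (p1⊥ ⊗ p1⊥), (p1 ⅋ p1)
  [⊗]  ⊢ p1, p1, (p1⊥ ⊗ p1⊥)
    [Ax]  ⊢ p1, p1⊥
    [Ax]  ⊢ p1, p1⊥

Result: YES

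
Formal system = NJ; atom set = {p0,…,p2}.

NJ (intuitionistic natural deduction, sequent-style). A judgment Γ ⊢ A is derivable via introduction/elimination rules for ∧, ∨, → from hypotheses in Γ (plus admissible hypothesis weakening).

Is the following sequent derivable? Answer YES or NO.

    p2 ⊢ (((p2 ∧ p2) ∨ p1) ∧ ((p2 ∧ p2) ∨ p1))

Derivation trace:
[∧I] p2 ⊢ (((p2 ∧ p2) ∨ p1) ∧ ((p2 ∧ p2) ∨ p1))
  [∨I₁] p2 ⊢ ((p2 ∧ p2) ∨ p1)
    [∧I] p2 ⊢ (p2 ∧ p2)
      [Ax] p2 ⊢ p2
      [Ax] p2 ⊢ p2
  [∨I₁] p2 ⊢ ((p2 ∧ p2) ∨ p1)
    [∧I] p2 ⊢ (p2 ∧ p2)
      [Ax] p2 ⊢ p2
      [Ax] p2 ⊢ p2

Result: YES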